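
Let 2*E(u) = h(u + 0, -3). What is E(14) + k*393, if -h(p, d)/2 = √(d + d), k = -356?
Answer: -139908 - I*√6 ≈ -1.3991e+5 - 2.4495*I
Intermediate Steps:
h(p, d) = -2*√2*√d (h(p, d) = -2*√(d + d) = -2*√2*√d)
E(u) = -I*√6 (E(u) = (-2*√2*√(-3))/2 = (-2*√2*I*√3)/2 = (-2*I*√6)/2 = -I*√6)
E(14) + k*393 = -I*√6 - 356*393 = -I*√6 - 139908 = -139908 - I*√6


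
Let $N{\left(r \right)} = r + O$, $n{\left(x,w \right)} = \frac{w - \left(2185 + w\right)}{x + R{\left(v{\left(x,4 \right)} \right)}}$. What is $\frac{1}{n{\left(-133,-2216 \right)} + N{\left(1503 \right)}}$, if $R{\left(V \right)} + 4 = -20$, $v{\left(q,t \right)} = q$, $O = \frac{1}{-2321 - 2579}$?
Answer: $\frac{769300}{1166964243} \approx 0.00065923$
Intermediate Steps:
$O = - \frac{1}{4900}$ ($O = \frac{1}{-4900} = - \frac{1}{4900} \approx -0.00020408$)
$R{\left(V \right)} = -24$ ($R{\left(V \right)} = -4 - 20 = -24$)
$n{\left(x,w \right)} = - \frac{2185}{-24 + x}$ ($n{\left(x,w \right)} = \frac{w - \left(2185 + w\right)}{x - 24} = - \frac{2185}{-24 + x}$)
$N{\left(r \right)} = - \frac{1}{4900} + r$ ($N{\left(r \right)} = r - \frac{1}{4900} = - \frac{1}{4900} + r$)
$\frac{1}{n{\left(-133,-2216 \right)} + N{\left(1503 \right)}} = \frac{1}{- \frac{2185}{-24 - 133} + \left(- \frac{1}{4900} + 1503\right)} = \frac{1}{- \frac{2185}{-157} + \frac{7364699}{4900}} = \frac{1}{\left(-2185\right) \left(- \frac{1}{157}\right) + \frac{7364699}{4900}} = \frac{1}{\frac{2185}{157} + \frac{7364699}{4900}} = \frac{1}{\frac{1166964243}{769300}} = \frac{769300}{1166964243}$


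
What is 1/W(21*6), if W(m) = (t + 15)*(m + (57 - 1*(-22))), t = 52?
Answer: 1/13735 ≈ 7.2807e-5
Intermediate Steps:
W(m) = 5293 + 67*m (W(m) = (52 + 15)*(m + (57 - 1*(-22))) = 67*(m + (57 + 22)) = 67*(m + 79) = 67*(79 + m) = 5293 + 67*m)
1/W(21*6) = 1/(5293 + 67*(21*6)) = 1/(5293 + 67*126) = 1/(5293 + 8442) = 1/13735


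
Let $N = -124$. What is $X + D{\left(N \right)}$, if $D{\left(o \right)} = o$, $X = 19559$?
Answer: $19435$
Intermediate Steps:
$X + D{\left(N \right)} = 19559 - 124 = 19435$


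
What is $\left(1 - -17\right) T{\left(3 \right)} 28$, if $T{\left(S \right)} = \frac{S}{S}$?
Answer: $504$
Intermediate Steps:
$T{\left(S \right)} = 1$
$\left(1 - -17\right) T{\left(3 \right)} 28 = \left(1 - -17\right) 1 \cdot 28 = \left(1 + 17\right) 1 \cdot 28 = 18 \cdot 1 \cdot 28 = 18 \cdot 28 = 504$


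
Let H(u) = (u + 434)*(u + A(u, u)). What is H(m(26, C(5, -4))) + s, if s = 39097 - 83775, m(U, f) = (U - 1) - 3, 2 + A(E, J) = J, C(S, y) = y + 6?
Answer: -25526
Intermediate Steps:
C(S, y) = 6 + y
A(E, J) = -2 + J
m(U, f) = -4 + U (m(U, f) = (-1 + U) - 3 = -4 + U)
H(u) = (-2 + 2*u)*(434 + u) (H(u) = (u + 434)*(u + (-2 + u)) = (434 + u)*(-2 + 2*u) = (-2 + 2*u)*(434 + u))
s = -44678
H(m(26, C(5, -4))) + s = (-868 + 2*(-4 + 26)² + 866*(-4 + 26)) - 44678 = (-868 + 2*22² + 866*22) - 44678 = (-868 + 2*484 + 19052) - 44678 = (-868 + 968 + 19052) - 44678 = 19152 - 44678 = -25526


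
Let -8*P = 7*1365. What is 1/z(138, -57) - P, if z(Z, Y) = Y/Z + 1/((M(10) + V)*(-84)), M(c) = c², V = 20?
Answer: 913351845/766264 ≈ 1192.0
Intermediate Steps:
P = -9555/8 (P = -7*1365/8 = -⅛*9555 = -9555/8 ≈ -1194.4)
z(Z, Y) = -1/10080 + Y/Z (z(Z, Y) = Y/Z + 1/((10² + 20)*(-84)) = Y/Z - 1/84/(100 + 20) = Y/Z - 1/84/120 = Y/Z + (1/120)*(-1/84) = Y/Z - 1/10080 = -1/10080 + Y/Z)
1/z(138, -57) - P = 1/((-57 - 1/10080*138)/138) - 1*(-9555/8) = 1/((-57 - 23/1680)/138) + 9555/8 = 1/((1/138)*(-95783/1680)) + 9555/8 = 1/(-95783/231840) + 9555/8 = -231840/95783 + 9555/8 = 913351845/766264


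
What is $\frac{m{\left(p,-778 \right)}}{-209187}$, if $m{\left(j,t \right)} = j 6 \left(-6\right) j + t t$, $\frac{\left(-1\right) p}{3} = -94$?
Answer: $\frac{2257580}{209187} \approx 10.792$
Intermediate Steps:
$p = 282$ ($p = \left(-3\right) \left(-94\right) = 282$)
$m{\left(j,t \right)} = t^{2} - 36 j^{2}$ ($m{\left(j,t \right)} = 6 j \left(-6\right) j + t^{2} = - 36 j j + t^{2} = - 36 j^{2} + t^{2} = t^{2} - 36 j^{2}$)
$\frac{m{\left(p,-778 \right)}}{-209187} = \frac{\left(-778\right)^{2} - 36 \cdot 282^{2}}{-209187} = \left(605284 - 2862864\right) \left(- \frac{1}{209187}\right) = \left(-2257580\right) \left(- \frac{1}{209187}\right) = \frac{2257580}{209187}$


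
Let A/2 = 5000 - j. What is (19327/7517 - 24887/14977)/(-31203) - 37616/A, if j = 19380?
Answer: 1835253955208406/1403208207991285 ≈ 1.3079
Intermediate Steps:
A = -28760 (A = 2*(5000 - 1*19380) = 2*(5000 - 19380) = 2*(-14380) = -28760)
(19327/7517 - 24887/14977)/(-31203) - 37616/A = (19327/7517 - 24887/14977)/(-31203) - 37616/(-28760) = (19327*(1/7517) - 24887*1/14977)*(-1/31203) - 37616*(-1/28760) = (19327/7517 - 24887/14977)*(-1/31203) + 4702/3595 = (102384900/112582109)*(-1/31203) + 4702/3595 = -11376100/390322171903 + 4702/3595 = 1835253955208406/1403208207991285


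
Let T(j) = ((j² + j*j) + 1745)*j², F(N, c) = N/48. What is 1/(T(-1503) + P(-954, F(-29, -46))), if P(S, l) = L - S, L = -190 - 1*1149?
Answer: 1/10210185294482 ≈ 9.7941e-14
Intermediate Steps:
L = -1339 (L = -190 - 1149 = -1339)
F(N, c) = N/48 (F(N, c) = N*(1/48) = N/48)
P(S, l) = -1339 - S
T(j) = j²*(1745 + 2*j²) (T(j) = ((j² + j²) + 1745)*j² = (2*j² + 1745)*j² = (1745 + 2*j²)*j² = j²*(1745 + 2*j²))
1/(T(-1503) + P(-954, F(-29, -46))) = 1/((-1503)²*(1745 + 2*(-1503)²) + (-1339 - 1*(-954))) = 1/(2259009*(1745 + 2*2259009) + (-1339 + 954)) = 1/(2259009*(1745 + 4518018) - 385) = 1/(2259009*4519763 - 385) = 1/(10210185294867 - 385) = 1/10210185294482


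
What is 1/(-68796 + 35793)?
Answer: -1/33003 ≈ -3.0300e-5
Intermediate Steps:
1/(-68796 + 35793) = 1/(-33003) = -1/33003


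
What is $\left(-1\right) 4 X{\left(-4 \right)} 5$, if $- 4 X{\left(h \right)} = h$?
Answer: $-20$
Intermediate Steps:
$X{\left(h \right)} = - \frac{h}{4}$
$\left(-1\right) 4 X{\left(-4 \right)} 5 = \left(-1\right) 4 \left(\left(- \frac{1}{4}\right) \left(-4\right)\right) 5 = \left(-4\right) 1 \cdot 5 = \left(-4\right) 5 = -20$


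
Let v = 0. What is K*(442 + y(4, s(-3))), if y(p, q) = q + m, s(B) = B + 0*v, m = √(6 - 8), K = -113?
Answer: -49607 - 113*I*√2 ≈ -49607.0 - 159.81*I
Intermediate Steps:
m = I*√2 (m = √(-2) = I*√2 ≈ 1.4142*I)
s(B) = B (s(B) = B + 0*0 = B + 0 = B)
y(p, q) = q + I*√2
K*(442 + y(4, s(-3))) = -113*(442 + (-3 + I*√2)) = -113*(439 + I*√2) = -49607 - 113*I*√2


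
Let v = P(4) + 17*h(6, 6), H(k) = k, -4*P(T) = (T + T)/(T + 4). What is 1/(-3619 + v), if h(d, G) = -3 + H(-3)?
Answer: -4/14885 ≈ -0.00026873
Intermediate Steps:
P(T) = -T/(2*(4 + T)) (P(T) = -(T + T)/(4*(T + 4)) = -2*T/(4*(4 + T)) = -T/(2*(4 + T)))
h(d, G) = -6 (h(d, G) = -3 - 3 = -6)
v = -409/4 (v = -1*4/(8 + 2*4) + 17*(-6) = -1*4/(8 + 8) - 102 = -1*4/16 - 102 = -1*4*1/16 - 102 = -¼ - 102 = -409/4 ≈ -102.25)
1/(-3619 + v) = 1/(-3619 - 409/4) = 1/(-14885/4) = -4/14885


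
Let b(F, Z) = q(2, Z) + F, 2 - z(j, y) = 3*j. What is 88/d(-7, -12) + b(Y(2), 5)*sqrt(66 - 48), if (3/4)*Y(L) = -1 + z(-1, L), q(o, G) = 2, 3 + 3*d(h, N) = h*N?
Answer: 88/27 + 22*sqrt(2) ≈ 34.372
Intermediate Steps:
d(h, N) = -1 + N*h/3 (d(h, N) = -1 + (h*N)/3 = -1 + (N*h)/3 = -1 + N*h/3)
z(j, y) = 2 - 3*j
Y(L) = 16/3 (Y(L) = 4*(-1 + (2 - 3*(-1)))/3 = 4*(-1 + (2 + 3))/3 = 4*(-1 + 5)/3 = (4/3)*4 = 16/3)
b(F, Z) = 2 + F
88/d(-7, -12) + b(Y(2), 5)*sqrt(66 - 48) = 88/(-1 + (1/3)*(-12)*(-7)) + (2 + 16/3)*sqrt(66 - 48) = 88/(-1 + 28) + 22*sqrt(18)/3 = 88/27 + 22*(3*sqrt(2))/3 = 88*(1/27) + 22*sqrt(2) = 88/27 + 22*sqrt(2)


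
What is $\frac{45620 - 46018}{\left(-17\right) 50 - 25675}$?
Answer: $\frac{398}{26525} \approx 0.015005$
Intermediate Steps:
$\frac{45620 - 46018}{\left(-17\right) 50 - 25675} = - \frac{398}{-850 - 25675} = - \frac{398}{-26525} = \left(-398\right) \left(- \frac{1}{26525}\right) = \frac{398}{26525}$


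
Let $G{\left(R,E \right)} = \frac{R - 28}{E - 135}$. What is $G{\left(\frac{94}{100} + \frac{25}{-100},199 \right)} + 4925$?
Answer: $\frac{31517269}{6400} \approx 4924.6$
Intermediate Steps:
$G{\left(R,E \right)} = \frac{-28 + R}{-135 + E}$
$G{\left(\frac{94}{100} + \frac{25}{-100},199 \right)} + 4925 = \frac{-28 + \left(\frac{94}{100} + \frac{25}{-100}\right)}{-135 + 199} + 4925 = \frac{-28 + \left(94 \cdot \frac{1}{100} + 25 \left(- \frac{1}{100}\right)\right)}{64} + 4925 = \frac{-28 + \left(\frac{47}{50} - \frac{1}{4}\right)}{64} + 4925 = \frac{-28 + \frac{69}{100}}{64} + 4925 = \frac{1}{64} \left(- \frac{2731}{100}\right) + 4925 = - \frac{2731}{6400} + 4925 = \frac{31517269}{6400}$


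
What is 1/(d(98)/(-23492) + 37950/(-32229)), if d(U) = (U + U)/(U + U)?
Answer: -252374556/297184543 ≈ -0.84922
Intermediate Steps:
d(U) = 1 (d(U) = (2*U)/((2*U)) = (2*U)*(1/(2*U)) = 1)
1/(d(98)/(-23492) + 37950/(-32229)) = 1/(1/(-23492) + 37950/(-32229)) = 1/(1*(-1/23492) + 37950*(-1/32229)) = 1/(-1/23492 - 12650/10743) = 1/(-297184543/252374556) = -252374556/297184543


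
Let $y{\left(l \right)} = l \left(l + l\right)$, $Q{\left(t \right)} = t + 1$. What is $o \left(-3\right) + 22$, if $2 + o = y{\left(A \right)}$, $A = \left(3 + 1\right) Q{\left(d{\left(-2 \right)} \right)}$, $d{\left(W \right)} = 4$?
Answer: $-2372$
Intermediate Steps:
$Q{\left(t \right)} = 1 + t$
$A = 20$ ($A = \left(3 + 1\right) \left(1 + 4\right) = 4 \cdot 5 = 20$)
$y{\left(l \right)} = 2 l^{2}$ ($y{\left(l \right)} = l 2 l = 2 l^{2}$)
$o = 798$ ($o = -2 + 2 \cdot 20^{2} = -2 + 2 \cdot 400 = -2 + 800 = 798$)
$o \left(-3\right) + 22 = 798 \left(-3\right) + 22 = -2394 + 22 = -2372$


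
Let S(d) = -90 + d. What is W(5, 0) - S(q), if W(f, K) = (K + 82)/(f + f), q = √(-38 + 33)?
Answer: 491/5 - I*√5 ≈ 98.2 - 2.2361*I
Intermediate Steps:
q = I*√5 (q = √(-5) = I*√5 ≈ 2.2361*I)
W(f, K) = (82 + K)/(2*f) (W(f, K) = (82 + K)/((2*f)) = (82 + K)*(1/(2*f)) = (82 + K)/(2*f))
W(5, 0) - S(q) = (½)*(82 + 0)/5 - (-90 + I*√5) = (½)*(⅕)*82 + (90 - I*√5) = 41/5 + (90 - I*√5) = 491/5 - I*√5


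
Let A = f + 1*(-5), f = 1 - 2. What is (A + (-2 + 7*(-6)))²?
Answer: 2500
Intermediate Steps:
f = -1
A = -6 (A = -1 + 1*(-5) = -1 - 5 = -6)
(A + (-2 + 7*(-6)))² = (-6 + (-2 + 7*(-6)))² = (-6 + (-2 - 42))² = (-6 - 44)² = (-50)² = 2500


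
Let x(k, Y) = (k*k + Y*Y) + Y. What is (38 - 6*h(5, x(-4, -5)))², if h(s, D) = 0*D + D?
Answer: 31684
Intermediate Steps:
x(k, Y) = Y + Y² + k² (x(k, Y) = (k² + Y²) + Y = (Y² + k²) + Y = Y + Y² + k²)
h(s, D) = D (h(s, D) = 0 + D = D)
(38 - 6*h(5, x(-4, -5)))² = (38 - 6*(-5 + (-5)² + (-4)²))² = (38 - 6*(-5 + 25 + 16))² = (38 - 6*36)² = (38 - 216)² = (-178)² = 31684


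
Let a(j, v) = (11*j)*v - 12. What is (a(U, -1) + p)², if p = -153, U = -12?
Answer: 1089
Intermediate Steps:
a(j, v) = -12 + 11*j*v (a(j, v) = 11*j*v - 12 = -12 + 11*j*v)
(a(U, -1) + p)² = ((-12 + 11*(-12)*(-1)) - 153)² = ((-12 + 132) - 153)² = (120 - 153)² = (-33)² = 1089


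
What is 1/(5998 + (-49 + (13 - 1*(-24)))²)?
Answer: 1/6142 ≈ 0.00016281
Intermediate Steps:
1/(5998 + (-49 + (13 - 1*(-24)))²) = 1/(5998 + (-49 + (13 + 24))²) = 1/(5998 + (-49 + 37)²) = 1/(5998 + (-12)²) = 1/(5998 + 144) = 1/6142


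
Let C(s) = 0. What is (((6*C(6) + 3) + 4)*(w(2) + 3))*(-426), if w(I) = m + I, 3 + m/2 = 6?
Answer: -32802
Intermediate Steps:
m = 6 (m = -6 + 2*6 = -6 + 12 = 6)
w(I) = 6 + I
(((6*C(6) + 3) + 4)*(w(2) + 3))*(-426) = (((6*0 + 3) + 4)*((6 + 2) + 3))*(-426) = (((0 + 3) + 4)*(8 + 3))*(-426) = ((3 + 4)*11)*(-426) = (7*11)*(-426) = 77*(-426) = -32802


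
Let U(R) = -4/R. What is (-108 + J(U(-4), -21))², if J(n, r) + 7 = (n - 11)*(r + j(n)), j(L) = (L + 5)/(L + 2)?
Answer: 5625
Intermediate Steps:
j(L) = (5 + L)/(2 + L)
J(n, r) = -7 + (-11 + n)*(r + (5 + n)/(2 + n)) (J(n, r) = -7 + (n - 11)*(r + (5 + n)/(2 + n)) = -7 + (-11 + n)*(r + (5 + n)/(2 + n)))
(-108 + J(U(-4), -21))² = (-108 + (-55 - (-44)/(-4) + (-4/(-4))*(5 - 4/(-4)) + (2 - 4/(-4))*(-7 - 11*(-21) - 4/(-4)*(-21)))/(2 - 4/(-4)))² = (-108 + (-55 - (-44)*(-1)/4 + (-4*(-¼))*(5 - 4*(-¼)) + (2 - 4*(-¼))*(-7 + 231 - 4*(-¼)*(-21)))/(2 - 4*(-¼)))² = (-108 + (-55 - 11*1 + 1*(5 + 1) + (2 + 1)*(-7 + 231 + 1*(-21)))/(2 + 1))² = (-108 + (-55 - 11 + 1*6 + 3*(-7 + 231 - 21))/3)² = (-108 + (-55 - 11 + 6 + 3*203)/3)² = (-108 + (-55 - 11 + 6 + 609)/3)² = (-108 + (⅓)*549)² = (-108 + 183)² = 75² = 5625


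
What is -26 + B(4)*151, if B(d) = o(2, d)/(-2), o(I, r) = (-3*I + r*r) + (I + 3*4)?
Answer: -1838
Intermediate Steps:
o(I, r) = 12 + r² - 2*I (o(I, r) = (-3*I + r²) + (I + 12) = (r² - 3*I) + (12 + I) = 12 + r² - 2*I)
B(d) = -4 - d²/2 (B(d) = (12 + d² - 2*2)/(-2) = (12 + d² - 4)*(-½) = (8 + d²)*(-½) = -4 - d²/2)
-26 + B(4)*151 = -26 + (-4 - ½*4²)*151 = -26 + (-4 - ½*16)*151 = -26 + (-4 - 8)*151 = -26 - 12*151 = -26 - 1812 = -1838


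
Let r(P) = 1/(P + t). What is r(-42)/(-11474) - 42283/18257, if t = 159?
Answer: -56763169871/24509255706 ≈ -2.3160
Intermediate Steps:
r(P) = 1/(159 + P) (r(P) = 1/(P + 159) = 1/(159 + P))
r(-42)/(-11474) - 42283/18257 = 1/((159 - 42)*(-11474)) - 42283/18257 = -1/11474/117 - 42283*1/18257 = (1/117)*(-1/11474) - 42283/18257 = -1/1342458 - 42283/18257 = -56763169871/24509255706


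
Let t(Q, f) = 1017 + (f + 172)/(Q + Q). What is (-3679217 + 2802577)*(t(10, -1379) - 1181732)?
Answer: 1035114902824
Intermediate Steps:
t(Q, f) = 1017 + (172 + f)/(2*Q) (t(Q, f) = 1017 + (172 + f)/((2*Q)) = 1017 + (172 + f)*(1/(2*Q)) = 1017 + (172 + f)/(2*Q))
(-3679217 + 2802577)*(t(10, -1379) - 1181732) = (-3679217 + 2802577)*((½)*(172 - 1379 + 2034*10)/10 - 1181732) = -876640*((½)*(⅒)*(172 - 1379 + 20340) - 1181732) = -876640*((½)*(⅒)*19133 - 1181732) = -876640*(19133/20 - 1181732) = -876640*(-23615507/20) = 1035114902824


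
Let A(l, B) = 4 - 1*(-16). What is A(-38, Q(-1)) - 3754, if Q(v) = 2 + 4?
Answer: -3734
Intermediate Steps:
Q(v) = 6
A(l, B) = 20 (A(l, B) = 4 + 16 = 20)
A(-38, Q(-1)) - 3754 = 20 - 3754 = -3734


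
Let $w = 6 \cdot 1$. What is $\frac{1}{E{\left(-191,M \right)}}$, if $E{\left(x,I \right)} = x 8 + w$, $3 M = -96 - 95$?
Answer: $- \frac{1}{1522} \approx -0.00065703$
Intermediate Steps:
$w = 6$
$M = - \frac{191}{3}$ ($M = \frac{-96 - 95}{3} = \frac{1}{3} \left(-191\right) = - \frac{191}{3} \approx -63.667$)
$E{\left(x,I \right)} = 6 + 8 x$ ($E{\left(x,I \right)} = x 8 + 6 = 8 x + 6 = 6 + 8 x$)
$\frac{1}{E{\left(-191,M \right)}} = \frac{1}{6 + 8 \left(-191\right)} = \frac{1}{6 - 1528} = \frac{1}{-1522} = - \frac{1}{1522}$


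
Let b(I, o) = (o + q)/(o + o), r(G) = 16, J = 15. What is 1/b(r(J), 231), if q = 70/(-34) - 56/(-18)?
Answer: 5049/2536 ≈ 1.9909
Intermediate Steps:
q = 161/153 (q = 70*(-1/34) - 56*(-1/18) = -35/17 + 28/9 = 161/153 ≈ 1.0523)
b(I, o) = (161/153 + o)/(2*o) (b(I, o) = (o + 161/153)/(o + o) = (161/153 + o)/((2*o)) = (161/153 + o)*(1/(2*o)) = (161/153 + o)/(2*o))
1/b(r(J), 231) = 1/((1/306)*(161 + 153*231)/231) = 1/((1/306)*(1/231)*(161 + 35343)) = 1/((1/306)*(1/231)*35504) = 1/(2536/5049) = 5049/2536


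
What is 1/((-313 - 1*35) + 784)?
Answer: 1/436 ≈ 0.0022936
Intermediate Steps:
1/((-313 - 1*35) + 784) = 1/((-313 - 35) + 784) = 1/(-348 + 784) = 1/436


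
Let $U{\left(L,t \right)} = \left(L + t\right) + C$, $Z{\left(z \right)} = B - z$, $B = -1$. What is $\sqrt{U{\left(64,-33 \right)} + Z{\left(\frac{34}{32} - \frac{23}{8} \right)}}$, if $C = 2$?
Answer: $\frac{\sqrt{541}}{4} \approx 5.8148$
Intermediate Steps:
$Z{\left(z \right)} = -1 - z$
$U{\left(L,t \right)} = 2 + L + t$ ($U{\left(L,t \right)} = \left(L + t\right) + 2 = 2 + L + t$)
$\sqrt{U{\left(64,-33 \right)} + Z{\left(\frac{34}{32} - \frac{23}{8} \right)}} = \sqrt{\left(2 + 64 - 33\right) - \left(1 - \frac{23}{8} + \frac{17}{16}\right)} = \sqrt{33 - \left(1 - \frac{23}{8} + \frac{17}{16}\right)} = \sqrt{33 - - \frac{13}{16}} = \sqrt{33 + \left(-1 + \frac{29}{16}\right)} = \sqrt{33 + \frac{13}{16}} = \sqrt{\frac{541}{16}} = \frac{\sqrt{541}}{4}$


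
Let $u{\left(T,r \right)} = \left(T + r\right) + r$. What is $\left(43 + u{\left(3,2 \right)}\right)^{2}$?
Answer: $2500$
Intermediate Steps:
$u{\left(T,r \right)} = T + 2 r$
$\left(43 + u{\left(3,2 \right)}\right)^{2} = \left(43 + \left(3 + 2 \cdot 2\right)\right)^{2} = \left(43 + \left(3 + 4\right)\right)^{2} = \left(43 + 7\right)^{2} = 50^{2} = 2500$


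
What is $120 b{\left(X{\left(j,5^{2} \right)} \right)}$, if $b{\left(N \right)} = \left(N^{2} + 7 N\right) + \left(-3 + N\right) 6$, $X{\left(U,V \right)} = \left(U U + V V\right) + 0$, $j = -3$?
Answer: $49221600$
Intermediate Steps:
$X{\left(U,V \right)} = U^{2} + V^{2}$ ($X{\left(U,V \right)} = \left(U^{2} + V^{2}\right) + 0 = U^{2} + V^{2}$)
$b{\left(N \right)} = -18 + N^{2} + 13 N$ ($b{\left(N \right)} = \left(N^{2} + 7 N\right) + \left(-18 + 6 N\right) = -18 + N^{2} + 13 N$)
$120 b{\left(X{\left(j,5^{2} \right)} \right)} = 120 \left(-18 + \left(\left(-3\right)^{2} + \left(5^{2}\right)^{2}\right)^{2} + 13 \left(\left(-3\right)^{2} + \left(5^{2}\right)^{2}\right)\right) = 120 \left(-18 + \left(9 + 25^{2}\right)^{2} + 13 \left(9 + 25^{2}\right)\right) = 120 \left(-18 + \left(9 + 625\right)^{2} + 13 \left(9 + 625\right)\right) = 120 \left(-18 + 634^{2} + 13 \cdot 634\right) = 120 \left(-18 + 401956 + 8242\right) = 120 \cdot 410180 = 49221600$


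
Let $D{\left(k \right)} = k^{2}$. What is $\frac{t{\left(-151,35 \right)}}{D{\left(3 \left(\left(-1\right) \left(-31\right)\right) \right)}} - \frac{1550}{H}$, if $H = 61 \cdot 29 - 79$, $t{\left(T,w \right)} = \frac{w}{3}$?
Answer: $- \frac{4015870}{4385043} \approx -0.91581$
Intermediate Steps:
$t{\left(T,w \right)} = \frac{w}{3}$ ($t{\left(T,w \right)} = w \frac{1}{3} = \frac{w}{3}$)
$H = 1690$ ($H = 1769 - 79 = 1690$)
$\frac{t{\left(-151,35 \right)}}{D{\left(3 \left(\left(-1\right) \left(-31\right)\right) \right)}} - \frac{1550}{H} = \frac{\frac{1}{3} \cdot 35}{\left(3 \left(\left(-1\right) \left(-31\right)\right)\right)^{2}} - \frac{1550}{1690} = \frac{35}{3 \left(3 \cdot 31\right)^{2}} - \frac{155}{169} = \frac{35}{3 \cdot 93^{2}} - \frac{155}{169} = \frac{35}{3 \cdot 8649} - \frac{155}{169} = \frac{35}{3} \cdot \frac{1}{8649} - \frac{155}{169} = \frac{35}{25947} - \frac{155}{169} = - \frac{4015870}{4385043}$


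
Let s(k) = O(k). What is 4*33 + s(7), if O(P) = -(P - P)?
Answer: 132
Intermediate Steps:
O(P) = 0 (O(P) = -1*0 = 0)
s(k) = 0
4*33 + s(7) = 4*33 + 0 = 132 + 0 = 132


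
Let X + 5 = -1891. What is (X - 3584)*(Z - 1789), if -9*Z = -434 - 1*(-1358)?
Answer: 31099000/3 ≈ 1.0366e+7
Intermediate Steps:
X = -1896 (X = -5 - 1891 = -1896)
Z = -308/3 (Z = -(-434 - 1*(-1358))/9 = -(-434 + 1358)/9 = -⅑*924 = -308/3 ≈ -102.67)
(X - 3584)*(Z - 1789) = (-1896 - 3584)*(-308/3 - 1789) = -5480*(-5675/3) = 31099000/3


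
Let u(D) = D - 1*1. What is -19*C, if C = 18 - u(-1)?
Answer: -380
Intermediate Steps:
u(D) = -1 + D (u(D) = D - 1 = -1 + D)
C = 20 (C = 18 - (-1 - 1) = 18 - 1*(-2) = 18 + 2 = 20)
-19*C = -19*20 = -380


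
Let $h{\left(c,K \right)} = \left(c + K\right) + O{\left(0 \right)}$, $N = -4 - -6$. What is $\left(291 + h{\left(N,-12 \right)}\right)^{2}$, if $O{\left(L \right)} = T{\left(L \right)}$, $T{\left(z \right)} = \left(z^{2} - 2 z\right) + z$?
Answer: $78961$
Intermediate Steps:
$N = 2$ ($N = -4 + 6 = 2$)
$T{\left(z \right)} = z^{2} - z$
$O{\left(L \right)} = L \left(-1 + L\right)$
$h{\left(c,K \right)} = K + c$ ($h{\left(c,K \right)} = \left(c + K\right) + 0 \left(-1 + 0\right) = \left(K + c\right) + 0 \left(-1\right) = \left(K + c\right) + 0 = K + c$)
$\left(291 + h{\left(N,-12 \right)}\right)^{2} = \left(291 + \left(-12 + 2\right)\right)^{2} = \left(291 - 10\right)^{2} = 281^{2} = 78961$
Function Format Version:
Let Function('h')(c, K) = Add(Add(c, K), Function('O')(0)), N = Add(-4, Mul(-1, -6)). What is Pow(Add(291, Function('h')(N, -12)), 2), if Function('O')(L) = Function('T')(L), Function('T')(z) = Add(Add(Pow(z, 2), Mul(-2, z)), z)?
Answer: 78961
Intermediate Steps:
N = 2 (N = Add(-4, 6) = 2)
Function('T')(z) = Add(Pow(z, 2), Mul(-1, z))
Function('O')(L) = Mul(L, Add(-1, L))
Function('h')(c, K) = Add(K, c) (Function('h')(c, K) = Add(Add(c, K), Mul(0, Add(-1, 0))) = Add(Add(K, c), Mul(0, -1)) = Add(Add(K, c), 0) = Add(K, c))
Pow(Add(291, Function('h')(N, -12)), 2) = Pow(Add(291, Add(-12, 2)), 2) = Pow(Add(291, -10), 2) = Pow(281, 2) = 78961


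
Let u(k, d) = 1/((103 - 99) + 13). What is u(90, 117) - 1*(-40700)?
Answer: 691901/17 ≈ 40700.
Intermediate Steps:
u(k, d) = 1/17 (u(k, d) = 1/(4 + 13) = 1/17)
u(90, 117) - 1*(-40700) = 1/17 - 1*(-40700) = 1/17 + 40700 = 691901/17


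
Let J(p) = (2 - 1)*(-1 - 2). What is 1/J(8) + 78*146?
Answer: 34163/3 ≈ 11388.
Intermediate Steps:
J(p) = -3 (J(p) = 1*(-3) = -3)
1/J(8) + 78*146 = 1/(-3) + 78*146 = -⅓ + 11388 = 34163/3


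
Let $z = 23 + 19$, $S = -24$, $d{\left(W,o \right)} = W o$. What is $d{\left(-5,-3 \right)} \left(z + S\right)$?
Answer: $270$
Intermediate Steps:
$z = 42$
$d{\left(-5,-3 \right)} \left(z + S\right) = \left(-5\right) \left(-3\right) \left(42 - 24\right) = 15 \cdot 18 = 270$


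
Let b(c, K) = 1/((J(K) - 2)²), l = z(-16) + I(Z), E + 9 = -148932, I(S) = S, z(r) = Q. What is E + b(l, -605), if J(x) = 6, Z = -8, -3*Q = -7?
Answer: -2383055/16 ≈ -1.4894e+5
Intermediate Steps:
Q = 7/3 (Q = -⅓*(-7) = 7/3 ≈ 2.3333)
z(r) = 7/3
E = -148941 (E = -9 - 148932 = -148941)
l = -17/3 (l = 7/3 - 8 = -17/3 ≈ -5.6667)
b(c, K) = 1/16 (b(c, K) = 1/((6 - 2)²) = 1/(4²) = 1/16)
E + b(l, -605) = -148941 + 1/16 = -2383055/16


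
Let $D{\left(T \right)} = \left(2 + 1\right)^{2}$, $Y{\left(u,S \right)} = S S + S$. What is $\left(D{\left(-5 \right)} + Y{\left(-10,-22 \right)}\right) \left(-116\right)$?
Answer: $-54636$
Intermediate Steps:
$Y{\left(u,S \right)} = S + S^{2}$ ($Y{\left(u,S \right)} = S^{2} + S = S + S^{2}$)
$D{\left(T \right)} = 9$ ($D{\left(T \right)} = 3^{2} = 9$)
$\left(D{\left(-5 \right)} + Y{\left(-10,-22 \right)}\right) \left(-116\right) = \left(9 - 22 \left(1 - 22\right)\right) \left(-116\right) = \left(9 - -462\right) \left(-116\right) = \left(9 + 462\right) \left(-116\right) = 471 \left(-116\right) = -54636$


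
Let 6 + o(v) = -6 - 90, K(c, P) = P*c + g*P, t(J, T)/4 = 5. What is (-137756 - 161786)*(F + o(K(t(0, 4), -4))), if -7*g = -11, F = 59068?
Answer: -17662793572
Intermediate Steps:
t(J, T) = 20 (t(J, T) = 4*5 = 20)
g = 11/7 (g = -⅐*(-11) = 11/7 ≈ 1.5714)
K(c, P) = 11*P/7 + P*c (K(c, P) = P*c + 11*P/7 = 11*P/7 + P*c)
o(v) = -102 (o(v) = -6 + (-6 - 90) = -6 - 96 = -102)
(-137756 - 161786)*(F + o(K(t(0, 4), -4))) = (-137756 - 161786)*(59068 - 102) = -299542*58966 = -17662793572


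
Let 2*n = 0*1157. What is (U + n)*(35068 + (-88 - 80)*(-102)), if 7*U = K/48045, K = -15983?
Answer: -834376532/336315 ≈ -2480.9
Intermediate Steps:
n = 0 (n = (0*1157)/2 = (½)*0 = 0)
U = -15983/336315 (U = (-15983/48045)/7 = (-15983*1/48045)/7 = (⅐)*(-15983/48045) = -15983/336315 ≈ -0.047524)
(U + n)*(35068 + (-88 - 80)*(-102)) = (-15983/336315 + 0)*(35068 + (-88 - 80)*(-102)) = -15983*(35068 - 168*(-102))/336315 = -15983*(35068 + 17136)/336315 = -15983/336315*52204 = -834376532/336315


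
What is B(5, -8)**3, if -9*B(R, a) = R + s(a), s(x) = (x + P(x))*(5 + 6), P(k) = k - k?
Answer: 571787/729 ≈ 784.34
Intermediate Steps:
P(k) = 0
s(x) = 11*x (s(x) = (x + 0)*(5 + 6) = x*11 = 11*x)
B(R, a) = -11*a/9 - R/9 (B(R, a) = -(R + 11*a)/9 = -11*a/9 - R/9)
B(5, -8)**3 = (-11/9*(-8) - 1/9*5)**3 = (88/9 - 5/9)**3 = (83/9)**3 = 571787/729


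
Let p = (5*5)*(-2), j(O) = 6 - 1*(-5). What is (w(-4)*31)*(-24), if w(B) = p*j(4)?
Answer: 409200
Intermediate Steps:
j(O) = 11 (j(O) = 6 + 5 = 11)
p = -50 (p = 25*(-2) = -50)
w(B) = -550 (w(B) = -50*11 = -550)
(w(-4)*31)*(-24) = -550*31*(-24) = -17050*(-24) = 409200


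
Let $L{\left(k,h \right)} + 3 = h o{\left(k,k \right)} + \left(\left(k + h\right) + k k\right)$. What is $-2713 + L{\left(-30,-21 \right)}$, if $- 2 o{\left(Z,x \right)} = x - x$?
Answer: $-1867$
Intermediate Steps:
$o{\left(Z,x \right)} = 0$ ($o{\left(Z,x \right)} = - \frac{x - x}{2} = \left(- \frac{1}{2}\right) 0 = 0$)
$L{\left(k,h \right)} = -3 + h + k + k^{2}$ ($L{\left(k,h \right)} = -3 + \left(h 0 + \left(\left(k + h\right) + k k\right)\right) = -3 + \left(0 + \left(\left(h + k\right) + k^{2}\right)\right) = -3 + \left(0 + \left(h + k + k^{2}\right)\right) = -3 + \left(h + k + k^{2}\right) = -3 + h + k + k^{2}$)
$-2713 + L{\left(-30,-21 \right)} = -2713 - \left(54 - 900\right) = -2713 - -846 = -2713 + 846 = -1867$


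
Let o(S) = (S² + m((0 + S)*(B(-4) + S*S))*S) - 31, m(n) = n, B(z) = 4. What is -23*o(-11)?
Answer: -349945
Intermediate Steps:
o(S) = -31 + S² + S²*(4 + S²) (o(S) = (S² + ((0 + S)*(4 + S*S))*S) - 31 = (S² + (S*(4 + S²))*S) - 31 = (S² + S²*(4 + S²)) - 31 = -31 + S² + S²*(4 + S²))
-23*o(-11) = -23*(-31 + (-11)⁴ + 5*(-11)²) = -23*(-31 + 14641 + 5*121) = -23*(-31 + 14641 + 605) = -23*15215 = -349945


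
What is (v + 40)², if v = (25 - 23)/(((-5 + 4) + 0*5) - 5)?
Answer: 14161/9 ≈ 1573.4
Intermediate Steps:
v = -⅓ (v = 2/((-1 + 0) - 5) = 2/(-1 - 5) = 2/(-6) = 2*(-⅙) = -⅓ ≈ -0.33333)
(v + 40)² = (-⅓ + 40)² = (119/3)² = 14161/9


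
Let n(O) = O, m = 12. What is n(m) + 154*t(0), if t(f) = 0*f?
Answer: 12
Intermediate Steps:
t(f) = 0
n(m) + 154*t(0) = 12 + 154*0 = 12 + 0 = 12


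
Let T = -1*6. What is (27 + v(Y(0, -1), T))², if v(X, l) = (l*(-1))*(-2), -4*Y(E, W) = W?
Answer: 225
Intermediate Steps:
Y(E, W) = -W/4
T = -6
v(X, l) = 2*l (v(X, l) = -l*(-2) = 2*l)
(27 + v(Y(0, -1), T))² = (27 + 2*(-6))² = (27 - 12)² = 15² = 225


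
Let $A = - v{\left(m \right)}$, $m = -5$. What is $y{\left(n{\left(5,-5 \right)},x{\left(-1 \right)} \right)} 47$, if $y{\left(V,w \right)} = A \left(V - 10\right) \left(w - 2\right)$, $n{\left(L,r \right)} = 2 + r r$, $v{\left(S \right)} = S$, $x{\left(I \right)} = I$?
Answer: $-11985$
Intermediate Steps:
$A = 5$ ($A = \left(-1\right) \left(-5\right) = 5$)
$n{\left(L,r \right)} = 2 + r^{2}$
$y{\left(V,w \right)} = 5 \left(-10 + V\right) \left(-2 + w\right)$ ($y{\left(V,w \right)} = 5 \left(V - 10\right) \left(w - 2\right) = 5 \left(-10 + V\right) \left(-2 + w\right)$)
$y{\left(n{\left(5,-5 \right)},x{\left(-1 \right)} \right)} 47 = \left(100 - -50 - 10 \left(2 + \left(-5\right)^{2}\right) + 5 \left(2 + \left(-5\right)^{2}\right) \left(-1\right)\right) 47 = \left(100 + 50 - 10 \left(2 + 25\right) + 5 \left(2 + 25\right) \left(-1\right)\right) 47 = \left(100 + 50 - 270 + 5 \cdot 27 \left(-1\right)\right) 47 = \left(100 + 50 - 270 - 135\right) 47 = \left(-255\right) 47 = -11985$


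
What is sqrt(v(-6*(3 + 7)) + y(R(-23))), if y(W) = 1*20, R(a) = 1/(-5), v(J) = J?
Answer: 2*I*sqrt(10) ≈ 6.3246*I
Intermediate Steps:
R(a) = -1/5
y(W) = 20
sqrt(v(-6*(3 + 7)) + y(R(-23))) = sqrt(-6*(3 + 7) + 20) = sqrt(-6*10 + 20) = sqrt(-60 + 20) = sqrt(-40) = 2*I*sqrt(10)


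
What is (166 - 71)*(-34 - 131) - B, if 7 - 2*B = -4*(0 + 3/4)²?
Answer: -125437/8 ≈ -15680.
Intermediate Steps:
B = 37/8 (B = 7/2 - (-2)*(0 + 3/4)² = 7/2 - (-2)*(0 + 3*(¼))² = 7/2 - (-2)*(0 + ¾)² = 7/2 - (-2)*(¾)² = 7/2 - (-2)*9/16 = 7/2 - ½*(-9/4) = 7/2 + 9/8 = 37/8 ≈ 4.6250)
(166 - 71)*(-34 - 131) - B = (166 - 71)*(-34 - 131) - 1*37/8 = 95*(-165) - 37/8 = -15675 - 37/8 = -125437/8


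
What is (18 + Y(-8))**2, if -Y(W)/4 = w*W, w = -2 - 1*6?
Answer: 56644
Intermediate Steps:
w = -8 (w = -2 - 6 = -8)
Y(W) = 32*W (Y(W) = -(-32)*W = 32*W)
(18 + Y(-8))**2 = (18 + 32*(-8))**2 = (18 - 256)**2 = (-238)**2 = 56644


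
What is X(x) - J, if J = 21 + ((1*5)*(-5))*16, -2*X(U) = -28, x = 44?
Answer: 393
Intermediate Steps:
X(U) = 14 (X(U) = -½*(-28) = 14)
J = -379 (J = 21 + (5*(-5))*16 = 21 - 25*16 = 21 - 400 = -379)
X(x) - J = 14 - 1*(-379) = 14 + 379 = 393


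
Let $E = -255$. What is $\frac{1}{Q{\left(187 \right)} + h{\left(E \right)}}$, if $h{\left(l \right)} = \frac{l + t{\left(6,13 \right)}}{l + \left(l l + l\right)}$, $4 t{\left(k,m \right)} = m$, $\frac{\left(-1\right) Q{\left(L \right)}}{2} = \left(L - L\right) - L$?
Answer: $\frac{258060}{96513433} \approx 0.0026738$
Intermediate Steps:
$Q{\left(L \right)} = 2 L$ ($Q{\left(L \right)} = - 2 \left(\left(L - L\right) - L\right) = - 2 \left(0 - L\right) = - 2 \left(- L\right) = 2 L$)
$t{\left(k,m \right)} = \frac{m}{4}$
$h{\left(l \right)} = \frac{\frac{13}{4} + l}{l^{2} + 2 l}$ ($h{\left(l \right)} = \frac{l + \frac{1}{4} \cdot 13}{l + \left(l l + l\right)} = \frac{l + \frac{13}{4}}{l + \left(l^{2} + l\right)} = \frac{\frac{13}{4} + l}{l + \left(l + l^{2}\right)} = \frac{\frac{13}{4} + l}{l^{2} + 2 l}$)
$\frac{1}{Q{\left(187 \right)} + h{\left(E \right)}} = \frac{1}{2 \cdot 187 + \frac{\frac{13}{4} - 255}{\left(-255\right) \left(2 - 255\right)}} = \frac{1}{374 - \frac{1}{255} \frac{1}{-253} \left(- \frac{1007}{4}\right)} = \frac{1}{374 - \left(- \frac{1}{64515}\right) \left(- \frac{1007}{4}\right)} = \frac{1}{374 - \frac{1007}{258060}} = \frac{1}{\frac{96513433}{258060}} = \frac{258060}{96513433}$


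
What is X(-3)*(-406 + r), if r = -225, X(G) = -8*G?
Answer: -15144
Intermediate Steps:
X(-3)*(-406 + r) = (-8*(-3))*(-406 - 225) = 24*(-631) = -15144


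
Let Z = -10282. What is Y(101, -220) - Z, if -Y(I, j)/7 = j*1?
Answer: 11822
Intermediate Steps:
Y(I, j) = -7*j
Y(101, -220) - Z = -7*(-220) - 1*(-10282) = 1540 + 10282 = 11822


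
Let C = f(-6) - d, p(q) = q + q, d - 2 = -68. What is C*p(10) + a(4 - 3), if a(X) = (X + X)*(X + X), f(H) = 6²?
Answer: 2044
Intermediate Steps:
d = -66 (d = 2 - 68 = -66)
f(H) = 36
p(q) = 2*q
a(X) = 4*X² (a(X) = (2*X)*(2*X) = 4*X²)
C = 102 (C = 36 - 1*(-66) = 36 + 66 = 102)
C*p(10) + a(4 - 3) = 102*(2*10) + 4*(4 - 3)² = 102*20 + 4*1² = 2040 + 4*1 = 2040 + 4 = 2044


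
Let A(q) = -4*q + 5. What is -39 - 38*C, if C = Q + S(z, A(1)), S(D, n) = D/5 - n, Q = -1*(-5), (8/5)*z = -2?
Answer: -363/2 ≈ -181.50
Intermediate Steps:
z = -5/4 (z = (5/8)*(-2) = -5/4 ≈ -1.2500)
A(q) = 5 - 4*q
Q = 5
S(D, n) = -n + D/5 (S(D, n) = D*(⅕) - n = D/5 - n = -n + D/5)
C = 15/4 (C = 5 + (-(5 - 4*1) + (⅕)*(-5/4)) = 5 + (-(5 - 4) - ¼) = 5 + (-1*1 - ¼) = 5 + (-1 - ¼) = 5 - 5/4 = 15/4 ≈ 3.7500)
-39 - 38*C = -39 - 38*15/4 = -39 - 285/2 = -363/2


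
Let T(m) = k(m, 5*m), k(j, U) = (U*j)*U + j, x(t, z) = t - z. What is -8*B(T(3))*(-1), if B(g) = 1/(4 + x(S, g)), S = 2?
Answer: -1/84 ≈ -0.011905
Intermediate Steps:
k(j, U) = j + j*U² (k(j, U) = j*U² + j = j + j*U²)
T(m) = m*(1 + 25*m²) (T(m) = m*(1 + (5*m)²) = m*(1 + 25*m²))
B(g) = 1/(6 - g) (B(g) = 1/(4 + (2 - g)) = 1/(6 - g))
-8*B(T(3))*(-1) = -(-8)/(-6 + (3 + 25*3³))*(-1) = -(-8)/(-6 + (3 + 25*27))*(-1) = -(-8)/(-6 + (3 + 675))*(-1) = -(-8)/(-6 + 678)*(-1) = -(-8)/672*(-1) = -8*(-1/672)*(-1) = (1/84)*(-1) = -1/84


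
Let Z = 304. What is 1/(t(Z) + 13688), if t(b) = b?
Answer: 1/13992 ≈ 7.1469e-5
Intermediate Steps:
1/(t(Z) + 13688) = 1/(304 + 13688) = 1/13992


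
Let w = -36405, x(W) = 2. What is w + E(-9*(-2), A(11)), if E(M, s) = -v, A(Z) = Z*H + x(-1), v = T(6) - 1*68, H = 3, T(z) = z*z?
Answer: -36373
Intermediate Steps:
T(z) = z²
v = -32 (v = 6² - 1*68 = 36 - 68 = -32)
A(Z) = 2 + 3*Z (A(Z) = Z*3 + 2 = 3*Z + 2 = 2 + 3*Z)
E(M, s) = 32 (E(M, s) = -1*(-32) = 32)
w + E(-9*(-2), A(11)) = -36405 + 32 = -36373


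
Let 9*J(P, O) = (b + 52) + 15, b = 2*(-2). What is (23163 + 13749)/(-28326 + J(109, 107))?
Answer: -36912/28319 ≈ -1.3034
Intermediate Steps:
b = -4
J(P, O) = 7 (J(P, O) = ((-4 + 52) + 15)/9 = (48 + 15)/9 = (⅑)*63 = 7)
(23163 + 13749)/(-28326 + J(109, 107)) = (23163 + 13749)/(-28326 + 7) = 36912/(-28319) = 36912*(-1/28319) = -36912/28319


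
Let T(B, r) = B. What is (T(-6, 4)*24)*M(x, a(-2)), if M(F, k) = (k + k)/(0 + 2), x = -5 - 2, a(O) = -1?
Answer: 144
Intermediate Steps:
x = -7
M(F, k) = k (M(F, k) = (2*k)/2 = (2*k)*(½) = k)
(T(-6, 4)*24)*M(x, a(-2)) = -6*24*(-1) = -144*(-1) = 144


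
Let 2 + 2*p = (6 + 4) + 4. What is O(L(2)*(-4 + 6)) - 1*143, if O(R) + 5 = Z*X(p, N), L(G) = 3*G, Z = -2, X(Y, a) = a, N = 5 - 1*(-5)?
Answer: -168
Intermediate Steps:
N = 10 (N = 5 + 5 = 10)
p = 6 (p = -1 + ((6 + 4) + 4)/2 = -1 + (10 + 4)/2 = -1 + (1/2)*14 = -1 + 7 = 6)
O(R) = -25 (O(R) = -5 - 2*10 = -5 - 20 = -25)
O(L(2)*(-4 + 6)) - 1*143 = -25 - 1*143 = -25 - 143 = -168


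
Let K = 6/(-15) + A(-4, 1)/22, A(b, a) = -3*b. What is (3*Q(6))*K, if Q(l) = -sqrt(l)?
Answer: -24*sqrt(6)/55 ≈ -1.0689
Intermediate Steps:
K = 8/55 (K = 6/(-15) - 3*(-4)/22 = 6*(-1/15) + 12*(1/22) = -2/5 + 6/11 = 8/55 ≈ 0.14545)
(3*Q(6))*K = (3*(-sqrt(6)))*(8/55) = -3*sqrt(6)*(8/55) = -24*sqrt(6)/55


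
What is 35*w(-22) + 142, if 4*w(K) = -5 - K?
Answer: 1163/4 ≈ 290.75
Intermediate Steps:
w(K) = -5/4 - K/4 (w(K) = (-5 - K)/4 = -5/4 - K/4)
35*w(-22) + 142 = 35*(-5/4 - ¼*(-22)) + 142 = 35*(-5/4 + 11/2) + 142 = 35*(17/4) + 142 = 595/4 + 142 = 1163/4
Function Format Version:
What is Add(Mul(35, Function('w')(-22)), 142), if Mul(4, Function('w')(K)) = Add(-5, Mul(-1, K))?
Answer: Rational(1163, 4) ≈ 290.75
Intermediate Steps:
Function('w')(K) = Add(Rational(-5, 4), Mul(Rational(-1, 4), K)) (Function('w')(K) = Mul(Rational(1, 4), Add(-5, Mul(-1, K))) = Add(Rational(-5, 4), Mul(Rational(-1, 4), K)))
Add(Mul(35, Function('w')(-22)), 142) = Add(Mul(35, Add(Rational(-5, 4), Mul(Rational(-1, 4), -22))), 142) = Add(Mul(35, Add(Rational(-5, 4), Rational(11, 2))), 142) = Add(Mul(35, Rational(17, 4)), 142) = Add(Rational(595, 4), 142) = Rational(1163, 4)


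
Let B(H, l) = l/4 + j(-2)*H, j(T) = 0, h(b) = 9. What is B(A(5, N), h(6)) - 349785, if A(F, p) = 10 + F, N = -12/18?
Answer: -1399131/4 ≈ -3.4978e+5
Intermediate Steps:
N = -2/3 (N = -12*1/18 = -2/3 ≈ -0.66667)
B(H, l) = l/4 (B(H, l) = l/4 + 0*H = l*(1/4) + 0 = l/4 + 0 = l/4)
B(A(5, N), h(6)) - 349785 = (1/4)*9 - 349785 = 9/4 - 349785 = -1399131/4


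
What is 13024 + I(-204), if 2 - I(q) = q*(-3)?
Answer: 12414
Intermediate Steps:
I(q) = 2 + 3*q (I(q) = 2 - q*(-3) = 2 - (-3)*q = 2 + 3*q)
13024 + I(-204) = 13024 + (2 + 3*(-204)) = 13024 + (2 - 612) = 13024 - 610 = 12414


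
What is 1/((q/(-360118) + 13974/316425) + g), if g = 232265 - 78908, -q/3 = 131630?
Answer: 18991723025/2912535332171122 ≈ 6.5207e-6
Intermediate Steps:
q = -394890 (q = -3*131630 = -394890)
g = 153357
1/((q/(-360118) + 13974/316425) + g) = 1/((-394890/(-360118) + 13974/316425) + 153357) = 1/((-394890*(-1/360118) + 13974*(1/316425)) + 153357) = 1/((197445/180059 + 4658/105475) + 153357) = 1/(21664226197/18991723025 + 153357) = 1/(2912535332171122/18991723025) = 18991723025/2912535332171122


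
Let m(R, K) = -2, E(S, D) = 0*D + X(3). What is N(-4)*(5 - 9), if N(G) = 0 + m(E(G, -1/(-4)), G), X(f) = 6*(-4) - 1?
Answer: 8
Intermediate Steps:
X(f) = -25 (X(f) = -24 - 1 = -25)
E(S, D) = -25 (E(S, D) = 0*D - 25 = 0 - 25 = -25)
N(G) = -2 (N(G) = 0 - 2 = -2)
N(-4)*(5 - 9) = -2*(5 - 9) = -2*(-4) = 8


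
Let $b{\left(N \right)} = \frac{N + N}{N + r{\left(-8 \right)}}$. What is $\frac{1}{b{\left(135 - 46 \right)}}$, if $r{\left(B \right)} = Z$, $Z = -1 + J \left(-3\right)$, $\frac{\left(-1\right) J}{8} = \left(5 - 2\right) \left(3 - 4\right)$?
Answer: $\frac{8}{89} \approx 0.089888$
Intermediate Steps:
$J = 24$ ($J = - 8 \left(5 - 2\right) \left(3 - 4\right) = - 8 \cdot 3 \left(-1\right) = \left(-8\right) \left(-3\right) = 24$)
$Z = -73$ ($Z = -1 + 24 \left(-3\right) = -1 - 72 = -73$)
$r{\left(B \right)} = -73$
$b{\left(N \right)} = \frac{2 N}{-73 + N}$ ($b{\left(N \right)} = \frac{N + N}{N - 73} = \frac{2 N}{-73 + N}$)
$\frac{1}{b{\left(135 - 46 \right)}} = \frac{1}{2 \left(135 - 46\right) \frac{1}{-73 + \left(135 - 46\right)}} = \frac{1}{2 \cdot 89 \frac{1}{-73 + 89}} = \frac{1}{2 \cdot 89 \cdot \frac{1}{16}} = \frac{1}{\frac{89}{8}} = \frac{8}{89}$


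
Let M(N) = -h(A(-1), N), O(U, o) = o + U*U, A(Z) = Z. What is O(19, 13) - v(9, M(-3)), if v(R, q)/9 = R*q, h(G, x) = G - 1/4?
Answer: 1091/4 ≈ 272.75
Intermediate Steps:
h(G, x) = -1/4 + G (h(G, x) = G - 1*1/4 = G - 1/4 = -1/4 + G)
O(U, o) = o + U**2
M(N) = 5/4 (M(N) = -(-1/4 - 1) = -1*(-5/4) = 5/4)
v(R, q) = 9*R*q (v(R, q) = 9*(R*q) = 9*R*q)
O(19, 13) - v(9, M(-3)) = (13 + 19**2) - 9*9*5/4 = (13 + 361) - 1*405/4 = 374 - 405/4 = 1091/4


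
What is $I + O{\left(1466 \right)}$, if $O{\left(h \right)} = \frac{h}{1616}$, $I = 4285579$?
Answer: $\frac{3462748565}{808} \approx 4.2856 \cdot 10^{6}$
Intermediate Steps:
$O{\left(h \right)} = \frac{h}{1616}$ ($O{\left(h \right)} = h \frac{1}{1616} = \frac{h}{1616}$)
$I + O{\left(1466 \right)} = 4285579 + \frac{1}{1616} \cdot 1466 = 4285579 + \frac{733}{808} = \frac{3462748565}{808}$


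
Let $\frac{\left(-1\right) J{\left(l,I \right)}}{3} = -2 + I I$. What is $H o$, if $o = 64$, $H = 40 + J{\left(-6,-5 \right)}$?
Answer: $-1856$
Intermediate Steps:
$J{\left(l,I \right)} = 6 - 3 I^{2}$ ($J{\left(l,I \right)} = - 3 \left(-2 + I I\right) = - 3 \left(-2 + I^{2}\right) = 6 - 3 I^{2}$)
$H = -29$ ($H = 40 + \left(6 - 3 \left(-5\right)^{2}\right) = 40 + \left(6 - 75\right) = 40 - 69 = -29$)
$H o = \left(-29\right) 64 = -1856$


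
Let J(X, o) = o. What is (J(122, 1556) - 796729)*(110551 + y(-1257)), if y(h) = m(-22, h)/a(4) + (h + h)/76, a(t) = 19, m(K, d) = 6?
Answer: -3339482481889/38 ≈ -8.7881e+10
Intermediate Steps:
y(h) = 6/19 + h/38 (y(h) = 6/19 + (h + h)/76 = 6*(1/19) + (2*h)*(1/76) = 6/19 + h/38)
(J(122, 1556) - 796729)*(110551 + y(-1257)) = (1556 - 796729)*(110551 + (6/19 + (1/38)*(-1257))) = -795173*(110551 + (6/19 - 1257/38)) = -795173*(110551 - 1245/38) = -795173*4199693/38 = -3339482481889/38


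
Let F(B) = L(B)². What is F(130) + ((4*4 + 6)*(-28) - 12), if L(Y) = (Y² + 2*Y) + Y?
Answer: 298943472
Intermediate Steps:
L(Y) = Y² + 3*Y
F(B) = B²*(3 + B)² (F(B) = (B*(3 + B))² = B²*(3 + B)²)
F(130) + ((4*4 + 6)*(-28) - 12) = 130²*(3 + 130)² + ((4*4 + 6)*(-28) - 12) = 16900*133² + ((16 + 6)*(-28) - 12) = 16900*17689 + (22*(-28) - 12) = 298944100 + (-616 - 12) = 298944100 - 628 = 298943472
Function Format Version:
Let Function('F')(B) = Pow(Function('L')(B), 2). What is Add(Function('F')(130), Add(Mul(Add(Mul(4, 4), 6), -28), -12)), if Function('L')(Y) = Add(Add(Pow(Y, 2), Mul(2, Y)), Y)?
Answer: 298943472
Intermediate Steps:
Function('L')(Y) = Add(Pow(Y, 2), Mul(3, Y))
Function('F')(B) = Mul(Pow(B, 2), Pow(Add(3, B), 2)) (Function('F')(B) = Pow(Mul(B, Add(3, B)), 2) = Mul(Pow(B, 2), Pow(Add(3, B), 2)))
Add(Function('F')(130), Add(Mul(Add(Mul(4, 4), 6), -28), -12)) = Add(Mul(Pow(130, 2), Pow(Add(3, 130), 2)), Add(Mul(Add(Mul(4, 4), 6), -28), -12)) = Add(Mul(16900, Pow(133, 2)), Add(Mul(Add(16, 6), -28), -12)) = Add(Mul(16900, 17689), Add(Mul(22, -28), -12)) = Add(298944100, Add(-616, -12)) = Add(298944100, -628) = 298943472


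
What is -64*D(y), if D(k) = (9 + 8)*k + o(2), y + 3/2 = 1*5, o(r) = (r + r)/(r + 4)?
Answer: -11552/3 ≈ -3850.7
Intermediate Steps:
o(r) = 2*r/(4 + r) (o(r) = (2*r)/(4 + r) = 2*r/(4 + r))
y = 7/2 (y = -3/2 + 1*5 = -3/2 + 5 = 7/2 ≈ 3.5000)
D(k) = ⅔ + 17*k (D(k) = (9 + 8)*k + 2*2/(4 + 2) = 17*k + 2*2/6 = 17*k + 2*2*(⅙) = 17*k + ⅔ = ⅔ + 17*k)
-64*D(y) = -64*(⅔ + 17*(7/2)) = -64*(⅔ + 119/2) = -64*361/6 = -11552/3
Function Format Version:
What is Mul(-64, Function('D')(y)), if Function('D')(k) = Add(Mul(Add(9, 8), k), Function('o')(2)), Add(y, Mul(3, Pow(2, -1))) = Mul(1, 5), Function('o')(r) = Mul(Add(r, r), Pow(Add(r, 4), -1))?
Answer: Rational(-11552, 3) ≈ -3850.7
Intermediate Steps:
Function('o')(r) = Mul(2, r, Pow(Add(4, r), -1)) (Function('o')(r) = Mul(Mul(2, r), Pow(Add(4, r), -1)) = Mul(2, r, Pow(Add(4, r), -1)))
y = Rational(7, 2) (y = Add(Rational(-3, 2), Mul(1, 5)) = Add(Rational(-3, 2), 5) = Rational(7, 2) ≈ 3.5000)
Function('D')(k) = Add(Rational(2, 3), Mul(17, k)) (Function('D')(k) = Add(Mul(Add(9, 8), k), Mul(2, 2, Pow(Add(4, 2), -1))) = Add(Mul(17, k), Mul(2, 2, Pow(6, -1))) = Add(Mul(17, k), Mul(2, 2, Rational(1, 6))) = Add(Mul(17, k), Rational(2, 3)) = Add(Rational(2, 3), Mul(17, k)))
Mul(-64, Function('D')(y)) = Mul(-64, Add(Rational(2, 3), Mul(17, Rational(7, 2)))) = Mul(-64, Add(Rational(2, 3), Rational(119, 2))) = Mul(-64, Rational(361, 6)) = Rational(-11552, 3)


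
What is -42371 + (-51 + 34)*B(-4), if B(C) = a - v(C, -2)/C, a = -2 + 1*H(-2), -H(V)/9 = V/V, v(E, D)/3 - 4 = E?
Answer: -42184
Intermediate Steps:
v(E, D) = 12 + 3*E
H(V) = -9 (H(V) = -9*V/V = -9*1 = -9)
a = -11 (a = -2 + 1*(-9) = -2 - 9 = -11)
B(C) = -11 - (12 + 3*C)/C
-42371 + (-51 + 34)*B(-4) = -42371 + (-51 + 34)*(-14 - 12/(-4)) = -42371 - 17*(-14 - 12*(-1/4)) = -42371 - 17*(-14 + 3) = -42371 - 17*(-11) = -42371 + 187 = -42184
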